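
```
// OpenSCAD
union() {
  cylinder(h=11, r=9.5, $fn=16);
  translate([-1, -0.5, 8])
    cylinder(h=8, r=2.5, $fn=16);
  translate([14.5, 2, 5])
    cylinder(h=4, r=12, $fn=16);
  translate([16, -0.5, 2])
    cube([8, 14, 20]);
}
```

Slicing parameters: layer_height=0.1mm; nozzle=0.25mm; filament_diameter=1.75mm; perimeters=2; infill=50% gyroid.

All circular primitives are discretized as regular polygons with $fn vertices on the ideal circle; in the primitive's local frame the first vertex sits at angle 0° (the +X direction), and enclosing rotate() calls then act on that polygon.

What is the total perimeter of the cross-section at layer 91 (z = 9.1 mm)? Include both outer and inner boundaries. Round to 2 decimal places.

103.31 mm

At z = 9.1 mm: the r=9.5 cylinder contributes a regular 16-gon of circumradius 9.5 (perimeter = 2·16·9.500·sin(180°/16) = 59.31 mm); the cylinder at (-1, -0.5): section is a regular 16-gon, circumradius r=2.5 (perimeter = 2·16·2.500·sin(180°/16) = 15.61 mm); the cylinder at (14.5, 2) does not reach this height (z outside [5, 9]); the cube at (16, -0.5) is present — its section is the full 8×14 rectangle (perimeter 44.00 mm); Merging all regions: the regions partially overlap (shared area 19.13 mm²), so the edge portions inside another operand are dropped and the merged outline is re-measured after clipping — boundary = 103.31 mm. Overall, the cross-section has 2 separate islands. Total boundary length (outer) = 103.31 mm.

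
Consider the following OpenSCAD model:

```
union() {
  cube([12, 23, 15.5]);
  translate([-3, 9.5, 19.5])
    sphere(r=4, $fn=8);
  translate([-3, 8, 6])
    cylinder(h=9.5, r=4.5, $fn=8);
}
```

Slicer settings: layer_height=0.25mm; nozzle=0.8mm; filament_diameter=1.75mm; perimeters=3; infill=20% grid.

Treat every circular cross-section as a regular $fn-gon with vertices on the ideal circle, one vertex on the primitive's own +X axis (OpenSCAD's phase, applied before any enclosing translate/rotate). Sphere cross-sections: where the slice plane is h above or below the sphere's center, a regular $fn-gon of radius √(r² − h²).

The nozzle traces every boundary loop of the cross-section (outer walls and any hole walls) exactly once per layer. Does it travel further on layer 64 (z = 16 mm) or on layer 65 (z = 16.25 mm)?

layer 65 (z = 16.25 mm)

Layer 64 (z = 16): the cube is absent (z outside [0, 15.5]); the r=4 sphere at (-3, 9.5) contributes a regular 8-gon of circumradius √(4²−3.5²) = 1.936 (perimeter = 2·8·1.936·sin(180°/8) = 11.86 mm); the cylinder at (-3, 8) is absent (z outside [6, 15.5]); Combining (union): only the r=4 sphere at (-3, 9.5) is present, so the union is just that shape — boundary = 11.86 mm. So its perimeter = 11.86 mm. Layer 65 (z = 16.25): the cube is not intersected at this z (z outside [0, 15.5]); the r=4 sphere at (-3, 9.5) slices to a regular 8-gon of circumradius 2.332 (√(r²−h²) with h=3.25 from center) (perimeter = 2·8·2.332·sin(180°/8) = 14.28 mm); the cylinder at (-3, 8) does not reach this height (z outside [6, 15.5]); Taking the union: only the r=4 sphere at (-3, 9.5) is present, so the union is just that shape — boundary = 14.28 mm. So its perimeter = 14.28 mm. Layer 65 is larger (14.28 vs 11.86 mm).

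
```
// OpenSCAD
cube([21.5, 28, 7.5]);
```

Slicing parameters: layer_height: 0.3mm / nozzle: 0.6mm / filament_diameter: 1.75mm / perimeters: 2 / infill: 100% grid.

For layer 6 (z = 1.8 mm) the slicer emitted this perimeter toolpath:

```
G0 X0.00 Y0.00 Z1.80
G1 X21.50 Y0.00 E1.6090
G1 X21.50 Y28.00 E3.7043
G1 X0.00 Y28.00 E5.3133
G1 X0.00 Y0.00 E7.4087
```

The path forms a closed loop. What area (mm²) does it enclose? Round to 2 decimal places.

602.00 mm²

Apply the shoelace formula to the sequence of (X, Y) vertices; enclosed area = 602.00 mm².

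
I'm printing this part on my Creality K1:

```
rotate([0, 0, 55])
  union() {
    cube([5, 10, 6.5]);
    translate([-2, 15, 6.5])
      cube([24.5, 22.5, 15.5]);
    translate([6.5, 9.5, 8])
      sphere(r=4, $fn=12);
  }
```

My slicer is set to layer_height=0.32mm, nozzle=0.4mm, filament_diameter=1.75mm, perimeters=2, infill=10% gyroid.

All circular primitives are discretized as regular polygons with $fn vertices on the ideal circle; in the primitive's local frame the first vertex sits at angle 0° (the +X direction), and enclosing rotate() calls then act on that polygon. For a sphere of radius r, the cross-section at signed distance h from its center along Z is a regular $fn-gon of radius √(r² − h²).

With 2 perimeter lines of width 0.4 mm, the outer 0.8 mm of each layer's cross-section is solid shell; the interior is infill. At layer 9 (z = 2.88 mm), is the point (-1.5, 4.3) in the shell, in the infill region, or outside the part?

At z = 2.88 mm: the cube is present — its section is the full 5×10 rectangle; the cube at (-2, 15) is absent (z outside [6.5, 22]); the sphere at (6.5, 9.5) is not intersected at this z (|z−center|=5.120 > r=4); Merging all regions: only the 5×10 cube is present, so the union is just that shape — 1 connected region; (whole slice rotated 55° about Z — lengths, areas and connectivity unchanged). Overall, the cross-section is a single solid region. Undo the 55° rotation: the query point maps to (2.662, 3.695) in the un-rotated model frame. The nearest boundary edge runs (5.00, 0.00)→(5.00, 10.00); distance from the point to it = 2.34 mm. The point is inside the cross-section and 2.34 mm from the nearest boundary — more than the 0.8 mm shell width (2 × 0.4), so it's in the infill interior.

infill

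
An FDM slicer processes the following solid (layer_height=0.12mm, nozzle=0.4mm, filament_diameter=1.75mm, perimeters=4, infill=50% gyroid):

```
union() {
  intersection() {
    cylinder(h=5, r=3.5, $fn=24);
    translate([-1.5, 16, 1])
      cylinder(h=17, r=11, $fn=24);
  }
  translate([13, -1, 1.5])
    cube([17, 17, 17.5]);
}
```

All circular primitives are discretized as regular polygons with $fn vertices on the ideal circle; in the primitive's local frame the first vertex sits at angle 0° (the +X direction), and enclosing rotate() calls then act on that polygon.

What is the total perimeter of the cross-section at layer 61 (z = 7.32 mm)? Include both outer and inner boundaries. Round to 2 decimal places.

At z = 7.32 mm: the cylinder does not reach this height (z outside [0, 5]); the cylinder at (-1.5, 16): section is a regular 24-gon, circumradius r=11 (perimeter = 2·24·11.000·sin(180°/24) = 68.92 mm); Keeping only the common overlap: at least one operand is absent at this height, so nothing remains; the cube at (13, -1) (footprint 17×17) is included at this height (perimeter 68.00 mm); Taking the union: only the 17×17 cube at (13, -1) is present, so the union is just that shape — boundary = 68.00 mm. Overall, the cross-section is a single solid region. Total boundary length (outer) = 68.00 mm.

68.00 mm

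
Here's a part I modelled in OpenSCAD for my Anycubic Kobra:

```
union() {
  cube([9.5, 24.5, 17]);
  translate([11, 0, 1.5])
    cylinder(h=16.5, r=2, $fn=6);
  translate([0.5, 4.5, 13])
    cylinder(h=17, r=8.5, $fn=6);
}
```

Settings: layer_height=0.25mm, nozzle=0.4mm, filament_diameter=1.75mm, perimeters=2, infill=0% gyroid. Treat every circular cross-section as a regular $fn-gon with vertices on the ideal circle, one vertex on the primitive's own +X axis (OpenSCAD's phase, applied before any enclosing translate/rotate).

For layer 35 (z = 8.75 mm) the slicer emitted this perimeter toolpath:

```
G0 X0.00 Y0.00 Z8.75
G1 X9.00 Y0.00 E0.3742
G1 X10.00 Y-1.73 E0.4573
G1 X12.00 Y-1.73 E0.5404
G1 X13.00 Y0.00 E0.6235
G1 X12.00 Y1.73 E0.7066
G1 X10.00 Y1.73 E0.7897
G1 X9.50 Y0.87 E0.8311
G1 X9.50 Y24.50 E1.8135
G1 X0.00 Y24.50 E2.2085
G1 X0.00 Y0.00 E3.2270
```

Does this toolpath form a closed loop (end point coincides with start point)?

yes

Start point (G0): (0.00, 0.00). End point (last G1): the path returns to the start — closed.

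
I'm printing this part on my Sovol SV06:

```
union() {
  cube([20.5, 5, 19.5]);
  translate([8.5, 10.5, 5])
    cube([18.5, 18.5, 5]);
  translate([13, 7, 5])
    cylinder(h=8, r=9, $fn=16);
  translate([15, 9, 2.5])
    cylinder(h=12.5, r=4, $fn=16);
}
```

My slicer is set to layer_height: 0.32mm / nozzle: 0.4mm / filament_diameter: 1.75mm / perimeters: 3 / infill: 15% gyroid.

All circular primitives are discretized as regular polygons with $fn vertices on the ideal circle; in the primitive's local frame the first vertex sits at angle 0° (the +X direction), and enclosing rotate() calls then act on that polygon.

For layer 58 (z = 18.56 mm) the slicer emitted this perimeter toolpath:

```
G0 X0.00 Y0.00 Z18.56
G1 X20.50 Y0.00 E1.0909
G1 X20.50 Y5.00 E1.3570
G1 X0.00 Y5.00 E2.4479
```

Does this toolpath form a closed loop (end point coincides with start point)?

Start point (G0): (0.00, 0.00). End point (last G1): the path does not return to the start — open.

no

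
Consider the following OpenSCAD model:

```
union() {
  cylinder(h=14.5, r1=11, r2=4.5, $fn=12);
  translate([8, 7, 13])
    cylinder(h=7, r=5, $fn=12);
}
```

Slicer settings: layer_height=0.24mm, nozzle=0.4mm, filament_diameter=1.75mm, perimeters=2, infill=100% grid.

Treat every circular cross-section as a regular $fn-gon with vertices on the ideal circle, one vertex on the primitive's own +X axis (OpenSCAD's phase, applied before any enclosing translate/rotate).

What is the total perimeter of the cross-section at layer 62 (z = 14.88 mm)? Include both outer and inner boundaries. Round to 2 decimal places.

31.06 mm

At z = 14.88 mm: the cone is absent (z outside [0, 14.5]); the r=5 cylinder at (8, 7) contributes a regular 12-gon of circumradius 5 (perimeter = 2·12·5.000·sin(180°/12) = 31.06 mm); Combining (union): only the r=5 cylinder at (8, 7) is present, so the union is just that shape — boundary = 31.06 mm. Overall, the cross-section is a single solid region. Total boundary length (outer) = 31.06 mm.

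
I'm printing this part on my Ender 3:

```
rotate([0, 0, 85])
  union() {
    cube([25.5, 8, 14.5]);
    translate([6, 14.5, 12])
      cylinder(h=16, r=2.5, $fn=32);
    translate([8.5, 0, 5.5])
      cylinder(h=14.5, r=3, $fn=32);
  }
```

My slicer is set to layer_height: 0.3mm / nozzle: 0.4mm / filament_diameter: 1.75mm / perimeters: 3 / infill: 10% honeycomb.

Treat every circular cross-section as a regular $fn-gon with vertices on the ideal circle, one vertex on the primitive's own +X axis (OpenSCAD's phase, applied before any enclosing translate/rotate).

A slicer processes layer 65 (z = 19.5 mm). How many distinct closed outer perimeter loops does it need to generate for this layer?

2

At z = 19.5 mm: the cube is absent (z outside [0, 14.5]); the r=2.5 cylinder at (6, 14.5) gives a regular 32-gon of circumradius 2.5 (constant along its height); the cylinder at (8.5, 0): section is a regular 32-gon, circumradius r=3; Merging all regions: the 2 present regions are separate (no shared area or edge), so areas and boundary lengths simply add and each stays a separate island — 2 connected regions; (rotated 85° about Z; rotation is an isometry so areas/perimeters/island counts are preserved). The result has 2 disconnected regions.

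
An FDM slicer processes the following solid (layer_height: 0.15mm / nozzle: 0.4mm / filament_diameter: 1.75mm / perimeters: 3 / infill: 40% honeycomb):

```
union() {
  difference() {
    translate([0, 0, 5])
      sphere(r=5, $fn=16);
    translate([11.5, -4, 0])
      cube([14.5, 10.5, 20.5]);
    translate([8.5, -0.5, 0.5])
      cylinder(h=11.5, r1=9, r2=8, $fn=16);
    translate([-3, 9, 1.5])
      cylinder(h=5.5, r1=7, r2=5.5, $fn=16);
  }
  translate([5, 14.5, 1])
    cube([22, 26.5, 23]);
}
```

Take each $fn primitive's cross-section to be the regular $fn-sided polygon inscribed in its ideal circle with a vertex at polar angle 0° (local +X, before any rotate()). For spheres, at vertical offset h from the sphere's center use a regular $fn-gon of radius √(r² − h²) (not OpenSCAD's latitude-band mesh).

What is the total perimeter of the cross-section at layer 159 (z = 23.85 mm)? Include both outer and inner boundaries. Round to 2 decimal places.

97.00 mm

At z = 23.85 mm: the sphere is not intersected at this z (|z−center|=18.850 > r=5); the cube at (11.5, -4) does not reach this height (z outside [0, 20.5]); the cone at (8.5, -0.5) does not reach this height (z outside [0.5, 12]); the cone at (-3, 9) is not intersected at this z (z outside [1.5, 7]); After the difference (first − rest): the first operand is absent here, so nothing remains; the cube at (5, 14.5) is present — its section is the full 22×26.5 rectangle (perimeter 97.00 mm); Taking the union: only the 22×26.5 cube at (5, 14.5) is present, so the union is just that shape — boundary = 97.00 mm. Overall, the cross-section is a single solid region. Total boundary length (outer) = 97.00 mm.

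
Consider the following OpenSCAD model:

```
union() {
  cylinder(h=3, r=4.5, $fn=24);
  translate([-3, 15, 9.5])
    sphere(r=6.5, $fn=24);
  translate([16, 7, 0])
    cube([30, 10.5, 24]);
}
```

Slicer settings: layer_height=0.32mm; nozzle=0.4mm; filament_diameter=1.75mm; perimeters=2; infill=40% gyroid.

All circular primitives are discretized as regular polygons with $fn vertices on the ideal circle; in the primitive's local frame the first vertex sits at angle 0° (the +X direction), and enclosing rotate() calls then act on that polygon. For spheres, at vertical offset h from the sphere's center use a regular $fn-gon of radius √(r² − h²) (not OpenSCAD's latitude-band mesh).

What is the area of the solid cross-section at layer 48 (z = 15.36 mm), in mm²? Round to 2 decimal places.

339.57 mm²

At z = 15.36 mm: the cylinder does not reach this height (z outside [0, 3]); the r=6.5 sphere at (-3, 15) slices to a regular 24-gon of circumradius 2.813 (√(r²−h²) with h=5.86 from center) (area = (24/2)·2.813²·sin(360°/24) = 24.57 mm²); the cube at (16, 7) (footprint 30×10.5) is included at this height (area 315.00 mm²); Combining (union): the 2 present regions are separate (no shared area or edge), so areas and boundary lengths simply add and each stays a separate island — area = 339.57 mm². Overall, the cross-section has 2 separate islands. Net area = 339.57 mm².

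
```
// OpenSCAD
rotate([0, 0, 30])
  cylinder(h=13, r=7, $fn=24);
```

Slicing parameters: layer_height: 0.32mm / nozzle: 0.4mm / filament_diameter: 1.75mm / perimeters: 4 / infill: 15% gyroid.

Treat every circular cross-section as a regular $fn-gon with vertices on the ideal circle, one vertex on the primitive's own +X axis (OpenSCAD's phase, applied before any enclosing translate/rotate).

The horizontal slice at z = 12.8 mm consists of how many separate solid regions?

1

At z = 12.8 mm: the r=7 cylinder contributes a regular 24-gon of circumradius 7; (whole slice rotated 30° about Z — lengths, areas and connectivity unchanged). The result has 1 disconnected region.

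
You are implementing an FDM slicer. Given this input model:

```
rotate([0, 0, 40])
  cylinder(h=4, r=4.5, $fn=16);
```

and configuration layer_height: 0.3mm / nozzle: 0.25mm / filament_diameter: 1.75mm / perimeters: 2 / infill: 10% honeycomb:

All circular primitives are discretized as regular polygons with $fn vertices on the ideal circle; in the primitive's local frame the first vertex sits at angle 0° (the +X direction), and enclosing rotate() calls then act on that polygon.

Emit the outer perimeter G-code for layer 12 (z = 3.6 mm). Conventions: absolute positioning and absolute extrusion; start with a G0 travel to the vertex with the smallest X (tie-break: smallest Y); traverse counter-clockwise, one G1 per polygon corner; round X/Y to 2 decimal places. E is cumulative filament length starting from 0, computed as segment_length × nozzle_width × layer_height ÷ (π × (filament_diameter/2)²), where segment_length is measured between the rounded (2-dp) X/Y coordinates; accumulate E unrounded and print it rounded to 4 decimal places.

At z = 3.6 mm: the r=4.5 cylinder contributes a regular 16-gon of circumradius 4.5; (rotated 40° about Z; rotation is an isometry so areas/perimeters/island counts are preserved). The outline is a single polygon with 16 vertices. Extrusion per mm of travel: 0.25 × 0.3 / (π × 0.875²) = 0.031181. Accumulating E over each segment gives final E = 0.8757.

G0 X-4.48 Y0.39 Z3.60
G1 X-4.29 Y-1.35 E0.0546
G1 X-3.45 Y-2.89 E0.1093
G1 X-2.08 Y-3.99 E0.1641
G1 X-0.39 Y-4.48 E0.2189
G1 X1.35 Y-4.29 E0.2735
G1 X2.89 Y-3.45 E0.3282
G1 X3.99 Y-2.08 E0.3830
G1 X4.48 Y-0.39 E0.4379
G1 X4.29 Y1.35 E0.4924
G1 X3.45 Y2.89 E0.5471
G1 X2.08 Y3.99 E0.6019
G1 X0.39 Y4.48 E0.6568
G1 X-1.35 Y4.29 E0.7114
G1 X-2.89 Y3.45 E0.7661
G1 X-3.99 Y2.08 E0.8208
G1 X-4.48 Y0.39 E0.8757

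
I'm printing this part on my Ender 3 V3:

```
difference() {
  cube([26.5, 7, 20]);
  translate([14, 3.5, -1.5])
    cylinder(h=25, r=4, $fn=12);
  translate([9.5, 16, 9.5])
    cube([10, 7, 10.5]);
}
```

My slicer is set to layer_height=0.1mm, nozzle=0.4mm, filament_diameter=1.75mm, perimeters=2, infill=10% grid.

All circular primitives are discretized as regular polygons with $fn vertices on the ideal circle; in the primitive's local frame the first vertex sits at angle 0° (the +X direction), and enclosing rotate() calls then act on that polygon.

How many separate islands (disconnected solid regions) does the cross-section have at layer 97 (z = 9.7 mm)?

At z = 9.7 mm: the 26.5×7 cube contributes its full rectangle; the cylinder at (14, 3.5): section is a regular 12-gon, circumradius r=4; the 10×7 cube at (9.5, 16) contributes its full rectangle; Taking the first minus the rest: starting from the 26.5×7 cube, the r=4 cylinder at (14, 3.5) partially overlaps it — only the 46.13 mm² overlap (of its 48.00 mm²) is removed, clipping the outline; the 10×7 cube at (9.5, 16) misses the remaining region (no effect) — 2 connected regions. Overall, the cross-section has 2 separate islands. Island count = 2.

2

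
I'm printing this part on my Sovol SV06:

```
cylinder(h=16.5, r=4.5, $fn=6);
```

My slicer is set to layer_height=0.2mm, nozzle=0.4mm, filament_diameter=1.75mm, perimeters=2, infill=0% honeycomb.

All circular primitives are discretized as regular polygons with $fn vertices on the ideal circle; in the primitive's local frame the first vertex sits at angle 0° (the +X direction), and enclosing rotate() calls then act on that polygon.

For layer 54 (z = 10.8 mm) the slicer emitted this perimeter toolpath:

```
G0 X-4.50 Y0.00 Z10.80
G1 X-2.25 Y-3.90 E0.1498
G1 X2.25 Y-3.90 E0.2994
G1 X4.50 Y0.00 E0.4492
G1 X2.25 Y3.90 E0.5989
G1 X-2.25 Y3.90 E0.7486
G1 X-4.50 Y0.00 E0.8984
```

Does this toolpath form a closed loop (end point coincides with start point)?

Start point (G0): (-4.50, 0.00). End point (last G1): the path returns to the start — closed.

yes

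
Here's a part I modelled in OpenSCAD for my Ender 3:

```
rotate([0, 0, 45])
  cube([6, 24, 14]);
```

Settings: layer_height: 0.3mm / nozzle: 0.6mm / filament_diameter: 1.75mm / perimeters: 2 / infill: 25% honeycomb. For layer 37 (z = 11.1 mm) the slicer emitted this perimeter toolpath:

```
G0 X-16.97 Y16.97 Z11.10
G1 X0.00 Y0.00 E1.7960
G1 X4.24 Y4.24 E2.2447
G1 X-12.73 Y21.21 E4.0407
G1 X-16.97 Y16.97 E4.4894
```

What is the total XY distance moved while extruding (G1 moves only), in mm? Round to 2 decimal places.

59.99 mm

Sum the Euclidean lengths of each G1 segment: total = 59.99 mm.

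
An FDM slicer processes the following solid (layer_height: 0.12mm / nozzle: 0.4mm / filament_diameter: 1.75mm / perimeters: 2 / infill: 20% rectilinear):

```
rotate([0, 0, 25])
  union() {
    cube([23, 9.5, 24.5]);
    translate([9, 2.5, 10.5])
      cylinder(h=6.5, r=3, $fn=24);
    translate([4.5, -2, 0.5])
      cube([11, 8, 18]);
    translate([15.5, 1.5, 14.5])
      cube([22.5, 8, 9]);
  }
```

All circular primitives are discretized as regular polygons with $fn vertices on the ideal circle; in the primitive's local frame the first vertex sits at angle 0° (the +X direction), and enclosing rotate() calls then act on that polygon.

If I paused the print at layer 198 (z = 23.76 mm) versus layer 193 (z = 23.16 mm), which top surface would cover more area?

Layer 198 (z = 23.76): the cube (footprint 23×9.5) is included at this height (area 218.50 mm²); the cylinder at (9, 2.5) is absent (z outside [10.5, 17]); the cube at (4.5, -2) is absent (z outside [0.5, 18.5]); the cube at (15.5, 1.5) does not reach this height (z outside [14.5, 23.5]); Taking the union: only the 23×9.5 cube is present, so the union is just that shape — area = 218.50 mm²; (rotated 25° about Z; rotation is an isometry so areas/perimeters/island counts are preserved). So its area = 218.50 mm². Layer 193 (z = 23.16): the 23×9.5 cube contributes its full rectangle (area 218.50 mm²); the cylinder at (9, 2.5) is absent (z outside [10.5, 17]); the cube at (4.5, -2) is absent (z outside [0.5, 18.5]); the 22.5×8 cube at (15.5, 1.5) contributes its full rectangle (area 180.00 mm²); Merging all regions: the regions partially overlap — summed areas 398.50 mm² minus the doubly-counted overlap 60.00 mm² gives 338.50 mm² — area = 338.50 mm²; (whole slice rotated 25° about Z — lengths, areas and connectivity unchanged). So its area = 338.50 mm². Layer 193 is larger (338.50 vs 218.50 mm²).

layer 193 (z = 23.16 mm)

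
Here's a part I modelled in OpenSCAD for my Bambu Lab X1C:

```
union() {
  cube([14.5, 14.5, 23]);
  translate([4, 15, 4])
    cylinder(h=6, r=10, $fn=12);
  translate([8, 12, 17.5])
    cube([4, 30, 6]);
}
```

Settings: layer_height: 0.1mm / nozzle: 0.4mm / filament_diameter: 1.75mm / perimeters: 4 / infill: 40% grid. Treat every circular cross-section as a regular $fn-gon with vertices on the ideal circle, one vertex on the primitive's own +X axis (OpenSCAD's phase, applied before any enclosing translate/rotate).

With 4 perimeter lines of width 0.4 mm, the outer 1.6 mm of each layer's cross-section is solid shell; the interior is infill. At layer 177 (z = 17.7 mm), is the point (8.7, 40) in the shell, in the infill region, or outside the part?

At z = 17.7 mm: the 14.5×14.5 cube contributes its full rectangle; the cylinder at (4, 15) is not intersected at this z (z outside [4, 10]); the 4×30 cube at (8, 12) contributes its full rectangle; Taking the union: the regions partially overlap (shared area 10.00 mm²), so overlapping operands fuse into one piece — 1 connected region. Overall, the cross-section is a single solid region. The nearest boundary edge runs (8.00, 14.50)→(8.00, 42.00); distance from the point to it = 0.70 mm. The point is inside the cross-section, 0.70 mm from the nearest boundary — within the 1.6 mm shell band (4 × 0.4).

shell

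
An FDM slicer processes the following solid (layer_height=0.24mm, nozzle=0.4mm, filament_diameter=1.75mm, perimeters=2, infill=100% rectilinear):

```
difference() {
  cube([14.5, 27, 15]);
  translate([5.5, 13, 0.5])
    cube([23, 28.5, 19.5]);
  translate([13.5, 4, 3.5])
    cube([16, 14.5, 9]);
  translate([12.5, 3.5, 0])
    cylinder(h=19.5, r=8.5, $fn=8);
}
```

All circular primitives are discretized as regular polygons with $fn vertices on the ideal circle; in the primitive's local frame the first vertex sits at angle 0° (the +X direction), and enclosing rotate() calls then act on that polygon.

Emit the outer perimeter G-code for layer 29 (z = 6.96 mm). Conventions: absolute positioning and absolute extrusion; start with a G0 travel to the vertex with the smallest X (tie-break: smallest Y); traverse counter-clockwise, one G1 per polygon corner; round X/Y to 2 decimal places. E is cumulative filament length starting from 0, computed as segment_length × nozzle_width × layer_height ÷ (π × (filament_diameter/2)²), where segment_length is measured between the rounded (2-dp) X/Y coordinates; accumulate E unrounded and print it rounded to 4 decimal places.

G0 X0.00 Y0.00 Z6.96
G1 X5.45 Y0.00 E0.2175
G1 X4.00 Y3.50 E0.3687
G1 X6.49 Y9.51 E0.6284
G1 X12.50 Y12.00 E0.8880
G1 X13.50 Y11.59 E0.9312
G1 X13.50 Y13.00 E0.9874
G1 X5.50 Y13.00 E1.3067
G1 X5.50 Y27.00 E1.8655
G1 X0.00 Y27.00 E2.0850
G1 X0.00 Y0.00 E3.1626

At z = 6.96 mm: the 14.5×27 cube contributes its full rectangle; the cube at (5.5, 13) is present — its section is the full 23×28.5 rectangle; the 16×14.5 cube at (13.5, 4) contributes its full rectangle; the r=8.5 cylinder at (12.5, 3.5) contributes a regular 8-gon of circumradius 8.5; Taking the first minus the rest: starting from the 14.5×27 cube, the 23×28.5 cube at (5.5, 13) partially overlaps it — only the 126.00 mm² overlap (of its 655.50 mm²) is removed, clipping the outline; the 16×14.5 cube at (13.5, 4) partially overlaps it — only the 9.00 mm² overlap (of its 232.00 mm²) is removed, clipping the outline; the r=8.5 cylinder at (12.5, 3.5) partially overlaps it — only the 94.09 mm² overlap (of its 204.35 mm²) is removed, clipping the outline — 1 connected region. The outline is a single polygon with 10 vertices. Extrusion per mm of travel: 0.4 × 0.24 / (π × 0.875²) = 0.039912. Accumulating E over each segment gives final E = 3.1626.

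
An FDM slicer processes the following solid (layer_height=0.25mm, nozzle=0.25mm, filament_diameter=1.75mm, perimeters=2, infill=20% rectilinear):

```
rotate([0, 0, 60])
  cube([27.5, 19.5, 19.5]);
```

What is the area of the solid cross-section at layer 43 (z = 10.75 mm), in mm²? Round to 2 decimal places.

536.25 mm²

At z = 10.75 mm: the 27.5×19.5 cube contributes its full rectangle (area 536.25 mm²); (rotated 60° about Z; rotation is an isometry so areas/perimeters/island counts are preserved). Overall, the cross-section is a single solid region. Net area = 536.25 mm².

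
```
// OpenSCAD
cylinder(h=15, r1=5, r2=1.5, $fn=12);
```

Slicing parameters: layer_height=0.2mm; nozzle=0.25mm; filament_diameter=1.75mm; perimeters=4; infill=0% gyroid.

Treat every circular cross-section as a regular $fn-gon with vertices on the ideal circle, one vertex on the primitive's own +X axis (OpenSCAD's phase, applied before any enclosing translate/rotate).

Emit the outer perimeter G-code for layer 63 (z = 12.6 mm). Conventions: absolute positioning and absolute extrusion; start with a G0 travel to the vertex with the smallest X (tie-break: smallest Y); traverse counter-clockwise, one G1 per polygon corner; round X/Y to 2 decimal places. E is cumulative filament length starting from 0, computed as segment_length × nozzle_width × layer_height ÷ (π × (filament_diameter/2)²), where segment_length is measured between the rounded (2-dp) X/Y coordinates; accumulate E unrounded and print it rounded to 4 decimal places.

G0 X-2.06 Y0.00 Z12.60
G1 X-1.78 Y-1.03 E0.0222
G1 X-1.03 Y-1.78 E0.0442
G1 X0.00 Y-2.06 E0.0664
G1 X1.03 Y-1.78 E0.0886
G1 X1.78 Y-1.03 E0.1107
G1 X2.06 Y0.00 E0.1329
G1 X1.78 Y1.03 E0.1550
G1 X1.03 Y1.78 E0.1771
G1 X0.00 Y2.06 E0.1993
G1 X-1.03 Y1.78 E0.2215
G1 X-1.78 Y1.03 E0.2435
G1 X-2.06 Y0.00 E0.2657

At z = 12.6 mm: the cone (r1=5→r2=1.5) has section circumradius 2.060 here — a regular 12-gon. The outline is a single polygon with 12 vertices. Extrusion per mm of travel: 0.25 × 0.2 / (π × 0.875²) = 0.020788. Accumulating E over each segment gives final E = 0.2657.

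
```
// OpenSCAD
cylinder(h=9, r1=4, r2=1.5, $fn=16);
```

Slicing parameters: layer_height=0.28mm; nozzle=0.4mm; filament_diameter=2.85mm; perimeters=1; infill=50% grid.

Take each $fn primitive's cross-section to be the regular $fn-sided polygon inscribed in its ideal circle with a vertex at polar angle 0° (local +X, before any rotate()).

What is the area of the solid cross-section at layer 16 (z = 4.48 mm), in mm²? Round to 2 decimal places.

23.25 mm²

At z = 4.48 mm: the cone: at t=0.498 of its height the radius interpolates to r₁+(r₂−r₁)t = 2.756, giving a regular 16-gon of that circumradius (area = (16/2)·2.756²·sin(360°/16) = 23.25 mm²). Overall, the cross-section is a single solid region. Net area = 23.25 mm².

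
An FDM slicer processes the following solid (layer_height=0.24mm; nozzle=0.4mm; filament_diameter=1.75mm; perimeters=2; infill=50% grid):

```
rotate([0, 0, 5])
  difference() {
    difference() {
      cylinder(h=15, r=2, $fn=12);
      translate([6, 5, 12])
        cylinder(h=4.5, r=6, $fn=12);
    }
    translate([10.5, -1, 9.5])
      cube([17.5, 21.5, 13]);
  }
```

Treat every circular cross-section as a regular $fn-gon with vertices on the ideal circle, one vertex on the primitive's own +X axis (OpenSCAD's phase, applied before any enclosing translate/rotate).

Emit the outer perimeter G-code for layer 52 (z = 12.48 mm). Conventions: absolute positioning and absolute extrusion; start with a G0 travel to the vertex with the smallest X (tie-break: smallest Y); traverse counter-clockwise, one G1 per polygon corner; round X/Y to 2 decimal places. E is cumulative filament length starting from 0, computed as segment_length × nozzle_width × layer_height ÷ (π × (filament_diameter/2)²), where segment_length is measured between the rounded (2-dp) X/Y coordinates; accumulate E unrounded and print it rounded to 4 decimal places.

At z = 12.48 mm: the r=2 cylinder contributes a regular 12-gon of circumradius 2; the cylinder at (6, 5): section is a regular 12-gon, circumradius r=6; After the difference (first − rest): starting from the r=2 cylinder, the r=6 cylinder at (6, 5) misses the remaining region (no effect) — 1 connected region; the 17.5×21.5 cube at (10.5, -1) contributes its full rectangle; Taking the first minus the rest: starting from the result so far, the 17.5×21.5 cube at (10.5, -1) misses the remaining region (no effect) — 1 connected region; (whole slice rotated 5° about Z — lengths, areas and connectivity unchanged). The outline is a single polygon with 12 vertices. Extrusion per mm of travel: 0.4 × 0.24 / (π × 0.875²) = 0.039912. Accumulating E over each segment gives final E = 0.4958.

G0 X-1.99 Y-0.17 Z12.48
G1 X-1.64 Y-1.15 E0.0415
G1 X-0.85 Y-1.81 E0.0826
G1 X0.17 Y-1.99 E0.1240
G1 X1.15 Y-1.64 E0.1655
G1 X1.81 Y-0.85 E0.2066
G1 X1.99 Y0.17 E0.2479
G1 X1.64 Y1.15 E0.2895
G1 X0.85 Y1.81 E0.3305
G1 X-0.17 Y1.99 E0.3719
G1 X-1.15 Y1.64 E0.4134
G1 X-1.81 Y0.85 E0.4545
G1 X-1.99 Y-0.17 E0.4958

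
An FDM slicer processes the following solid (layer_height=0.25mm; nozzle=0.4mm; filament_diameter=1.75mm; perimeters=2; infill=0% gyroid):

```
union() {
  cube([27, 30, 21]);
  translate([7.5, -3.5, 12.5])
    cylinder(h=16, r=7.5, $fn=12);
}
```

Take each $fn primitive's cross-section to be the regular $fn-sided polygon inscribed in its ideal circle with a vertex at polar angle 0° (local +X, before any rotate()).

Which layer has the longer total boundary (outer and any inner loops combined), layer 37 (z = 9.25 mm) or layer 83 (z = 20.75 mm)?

Layer 37 (z = 9.25): the 27×30 cube contributes its full rectangle (perimeter 114.00 mm); the cylinder at (7.5, -3.5) is absent (z outside [12.5, 28.5]); Taking the union: only the 27×30 cube is present, so the union is just that shape — boundary = 114.00 mm. So its perimeter = 114.00 mm. Layer 83 (z = 20.75): the cube is present — its section is the full 27×30 rectangle (perimeter 114.00 mm); the r=7.5 cylinder at (7.5, -3.5) contributes a regular 12-gon of circumradius 7.5 (perimeter = 2·12·7.500·sin(180°/12) = 46.59 mm); Merging all regions: the regions partially overlap (shared area 35.16 mm²), so the edge portions inside another operand are dropped and the merged outline is re-measured after clipping — boundary = 131.42 mm. So its perimeter = 131.42 mm. Layer 83 is larger (131.42 vs 114.00 mm).

layer 83 (z = 20.75 mm)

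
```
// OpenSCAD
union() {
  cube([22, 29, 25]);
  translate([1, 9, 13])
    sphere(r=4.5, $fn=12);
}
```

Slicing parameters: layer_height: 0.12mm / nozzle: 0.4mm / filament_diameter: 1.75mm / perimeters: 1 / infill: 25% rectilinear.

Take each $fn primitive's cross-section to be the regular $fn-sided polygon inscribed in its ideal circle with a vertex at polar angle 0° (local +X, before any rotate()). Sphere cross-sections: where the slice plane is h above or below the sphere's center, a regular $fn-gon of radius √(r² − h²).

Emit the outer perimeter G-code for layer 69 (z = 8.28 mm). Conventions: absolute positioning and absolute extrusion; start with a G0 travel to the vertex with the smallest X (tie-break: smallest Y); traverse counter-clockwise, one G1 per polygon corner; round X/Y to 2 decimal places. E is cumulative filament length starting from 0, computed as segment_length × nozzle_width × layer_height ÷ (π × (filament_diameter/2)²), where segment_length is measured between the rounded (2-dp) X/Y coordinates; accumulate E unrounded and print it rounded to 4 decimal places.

At z = 8.28 mm: the cube is present — its section is the full 22×29 rectangle; the sphere at (1, 9) is not intersected at this z (|z−center|=4.720 > r=4.5); Merging all regions: only the 22×29 cube is present, so the union is just that shape — 1 connected region. The outline is a single polygon with 4 vertices. Extrusion per mm of travel: 0.4 × 0.12 / (π × 0.875²) = 0.019956. Accumulating E over each segment gives final E = 2.0355.

G0 X0.00 Y0.00 Z8.28
G1 X22.00 Y0.00 E0.4390
G1 X22.00 Y29.00 E1.0178
G1 X0.00 Y29.00 E1.4568
G1 X0.00 Y0.00 E2.0355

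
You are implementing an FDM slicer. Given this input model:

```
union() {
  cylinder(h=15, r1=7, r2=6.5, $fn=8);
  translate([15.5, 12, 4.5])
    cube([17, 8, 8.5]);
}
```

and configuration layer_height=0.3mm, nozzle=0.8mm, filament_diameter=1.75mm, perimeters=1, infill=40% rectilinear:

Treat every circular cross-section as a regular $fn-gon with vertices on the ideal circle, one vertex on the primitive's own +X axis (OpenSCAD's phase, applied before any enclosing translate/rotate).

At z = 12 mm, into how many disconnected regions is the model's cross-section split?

At z = 12 mm: the cone contributes a regular 8-gon of circumradius 6.600 (interpolated between r1=7 and r2=6.5 at t=0.800); the cube at (15.5, 12) (footprint 17×8) is included at this height; Taking the union: the 2 present regions are separate (no shared area or edge), so areas and boundary lengths simply add and each stays a separate island — 2 connected regions. The result has 2 disconnected regions.

2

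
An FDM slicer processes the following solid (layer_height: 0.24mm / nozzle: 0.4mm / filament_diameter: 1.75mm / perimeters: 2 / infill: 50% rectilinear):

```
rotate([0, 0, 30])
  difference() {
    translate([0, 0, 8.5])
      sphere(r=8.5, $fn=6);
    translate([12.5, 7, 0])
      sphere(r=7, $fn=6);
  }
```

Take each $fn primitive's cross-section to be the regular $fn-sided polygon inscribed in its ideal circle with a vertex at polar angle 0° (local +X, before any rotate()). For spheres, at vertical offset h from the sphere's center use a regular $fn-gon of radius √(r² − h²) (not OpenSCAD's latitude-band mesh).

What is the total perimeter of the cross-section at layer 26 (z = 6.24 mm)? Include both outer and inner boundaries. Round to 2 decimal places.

At z = 6.24 mm: the sphere: section is a regular 6-gon, circumradius = √(r²−h²) = √(8.5²−2.26²) = 8.194 (perimeter = 2·6·8.194·sin(180°/6) = 49.16 mm); the r=7 sphere at (12.5, 7) contributes a regular 6-gon of circumradius √(7²−6.24²) = 3.172 (perimeter = 2·6·3.172·sin(180°/6) = 19.03 mm); After the difference (first − rest): starting from the r=8.5 sphere, the r=7 sphere at (12.5, 7) misses the remaining region (no effect) — boundary = 49.16 mm; (whole slice rotated 30° about Z — lengths, areas and connectivity unchanged). Overall, the cross-section is a single solid region. Total boundary length (outer) = 49.16 mm.

49.16 mm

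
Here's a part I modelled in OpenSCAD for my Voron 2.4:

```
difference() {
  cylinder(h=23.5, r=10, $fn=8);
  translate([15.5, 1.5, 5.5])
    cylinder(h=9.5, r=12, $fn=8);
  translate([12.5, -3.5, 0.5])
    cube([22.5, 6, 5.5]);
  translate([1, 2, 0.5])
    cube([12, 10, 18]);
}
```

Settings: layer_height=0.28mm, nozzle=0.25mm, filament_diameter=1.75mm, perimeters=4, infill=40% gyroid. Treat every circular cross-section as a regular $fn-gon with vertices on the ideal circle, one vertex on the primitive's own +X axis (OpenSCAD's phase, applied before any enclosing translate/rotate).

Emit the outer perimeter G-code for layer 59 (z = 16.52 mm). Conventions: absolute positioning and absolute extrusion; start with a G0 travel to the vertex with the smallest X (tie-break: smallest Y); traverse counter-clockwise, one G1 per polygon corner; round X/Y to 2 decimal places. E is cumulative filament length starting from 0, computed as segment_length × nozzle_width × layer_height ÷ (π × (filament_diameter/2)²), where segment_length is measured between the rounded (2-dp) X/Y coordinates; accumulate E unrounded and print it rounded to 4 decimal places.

At z = 16.52 mm: the cylinder: section is a regular 8-gon, circumradius r=10; the cylinder at (15.5, 1.5) does not reach this height (z outside [5.5, 15]); the cube at (12.5, -3.5) is not intersected at this z (z outside [0.5, 6]); the cube at (1, 2) is present — its section is the full 12×10 rectangle; Subtracting the remaining from the first: starting from the r=10 cylinder, the 12×10 cube at (1, 2) partially overlaps it — only the 43.75 mm² overlap (of its 120.00 mm²) is removed, clipping the outline — 1 connected region. The outline is a single polygon with 10 vertices. Extrusion per mm of travel: 0.25 × 0.28 / (π × 0.875²) = 0.029103. Accumulating E over each segment gives final E = 1.8895.

G0 X-10.00 Y0.00 Z16.52
G1 X-7.07 Y-7.07 E0.2227
G1 X0.00 Y-10.00 E0.4454
G1 X7.07 Y-7.07 E0.6682
G1 X10.00 Y0.00 E0.8909
G1 X9.17 Y2.00 E0.9539
G1 X1.00 Y2.00 E1.1917
G1 X1.00 Y9.59 E1.4126
G1 X0.00 Y10.00 E1.4440
G1 X-7.07 Y7.07 E1.6668
G1 X-10.00 Y0.00 E1.8895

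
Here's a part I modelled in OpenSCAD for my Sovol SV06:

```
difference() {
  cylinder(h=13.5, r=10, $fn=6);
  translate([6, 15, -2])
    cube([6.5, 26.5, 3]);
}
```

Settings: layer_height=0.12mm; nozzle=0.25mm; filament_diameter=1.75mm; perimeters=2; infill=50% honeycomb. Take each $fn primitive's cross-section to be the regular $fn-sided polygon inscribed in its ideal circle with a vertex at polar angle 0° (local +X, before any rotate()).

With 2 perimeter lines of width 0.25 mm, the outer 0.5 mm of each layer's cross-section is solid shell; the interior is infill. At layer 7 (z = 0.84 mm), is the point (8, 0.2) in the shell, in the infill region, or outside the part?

infill

At z = 0.84 mm: the r=10 cylinder gives a regular 6-gon of circumradius 10 (constant along its height); the cube at (6, 15) (footprint 6.5×26.5) is included at this height; Taking the first minus the rest: starting from the r=10 cylinder, the 6.5×26.5 cube at (6, 15) misses the remaining region (no effect) — 1 connected region. Overall, the cross-section is a single solid region. The nearest boundary edge runs (5.00, 8.66)→(10.00, 0.00); distance from the point to it = 1.63 mm. The point is inside the cross-section and 1.63 mm from the nearest boundary — more than the 0.5 mm shell width (2 × 0.25), so it's in the infill interior.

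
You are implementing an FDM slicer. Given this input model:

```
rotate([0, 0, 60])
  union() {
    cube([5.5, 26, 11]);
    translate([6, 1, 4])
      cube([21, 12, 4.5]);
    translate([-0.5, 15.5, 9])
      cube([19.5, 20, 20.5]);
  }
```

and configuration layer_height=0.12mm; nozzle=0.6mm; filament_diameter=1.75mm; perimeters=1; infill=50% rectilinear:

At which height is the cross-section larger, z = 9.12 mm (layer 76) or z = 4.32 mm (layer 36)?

Layer 76 (z = 9.12): the 5.5×26 cube contributes its full rectangle (area 143.00 mm²); the cube at (6, 1) is not intersected at this z (z outside [4, 8.5]); the 19.5×20 cube at (-0.5, 15.5) contributes its full rectangle (area 390.00 mm²); Taking the union: the regions partially overlap — summed areas 533.00 mm² minus the doubly-counted overlap 57.75 mm² gives 475.25 mm² — area = 475.25 mm²; (rotated 60° about Z; rotation is an isometry so areas/perimeters/island counts are preserved). So its area = 475.25 mm². Layer 36 (z = 4.32): the 5.5×26 cube contributes its full rectangle (area 143.00 mm²); the 21×12 cube at (6, 1) contributes its full rectangle (area 252.00 mm²); the cube at (-0.5, 15.5) is not intersected at this z (z outside [9, 29.5]); Taking the union: the 2 present regions are separate (no shared area or edge), so areas and boundary lengths simply add and each stays a separate island — area = 395.00 mm²; (rotated 60° about Z; rotation is an isometry so areas/perimeters/island counts are preserved). So its area = 395.00 mm². Layer 76 is larger (475.25 vs 395.00 mm²).

layer 76 (z = 9.12 mm)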